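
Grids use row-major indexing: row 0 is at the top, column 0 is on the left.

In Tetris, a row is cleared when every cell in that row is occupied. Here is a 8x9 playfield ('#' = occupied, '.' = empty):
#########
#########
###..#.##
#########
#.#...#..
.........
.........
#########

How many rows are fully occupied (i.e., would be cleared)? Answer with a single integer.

Answer: 4

Derivation:
Check each row:
  row 0: 0 empty cells -> FULL (clear)
  row 1: 0 empty cells -> FULL (clear)
  row 2: 3 empty cells -> not full
  row 3: 0 empty cells -> FULL (clear)
  row 4: 6 empty cells -> not full
  row 5: 9 empty cells -> not full
  row 6: 9 empty cells -> not full
  row 7: 0 empty cells -> FULL (clear)
Total rows cleared: 4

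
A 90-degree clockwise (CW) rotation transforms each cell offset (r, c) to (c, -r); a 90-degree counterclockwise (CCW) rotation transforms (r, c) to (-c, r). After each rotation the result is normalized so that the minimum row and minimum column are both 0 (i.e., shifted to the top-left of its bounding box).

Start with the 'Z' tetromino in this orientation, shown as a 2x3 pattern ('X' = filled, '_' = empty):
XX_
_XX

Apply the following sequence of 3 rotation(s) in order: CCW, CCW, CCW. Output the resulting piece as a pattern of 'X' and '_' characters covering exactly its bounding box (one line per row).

Answer: _X
XX
X_

Derivation:
Start:
XX_
_XX
After rotation 1 (CCW):
_X
XX
X_
After rotation 2 (CCW):
XX_
_XX
After rotation 3 (CCW):
_X
XX
X_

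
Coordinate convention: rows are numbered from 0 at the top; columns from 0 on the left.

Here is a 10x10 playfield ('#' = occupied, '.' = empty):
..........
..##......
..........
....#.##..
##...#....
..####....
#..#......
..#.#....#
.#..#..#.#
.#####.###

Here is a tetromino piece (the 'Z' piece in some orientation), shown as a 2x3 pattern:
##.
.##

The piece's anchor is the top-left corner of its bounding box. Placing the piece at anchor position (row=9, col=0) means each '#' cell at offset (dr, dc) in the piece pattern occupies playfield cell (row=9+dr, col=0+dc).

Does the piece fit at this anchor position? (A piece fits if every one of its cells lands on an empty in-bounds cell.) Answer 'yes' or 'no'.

Answer: no

Derivation:
Check each piece cell at anchor (9, 0):
  offset (0,0) -> (9,0): empty -> OK
  offset (0,1) -> (9,1): occupied ('#') -> FAIL
  offset (1,1) -> (10,1): out of bounds -> FAIL
  offset (1,2) -> (10,2): out of bounds -> FAIL
All cells valid: no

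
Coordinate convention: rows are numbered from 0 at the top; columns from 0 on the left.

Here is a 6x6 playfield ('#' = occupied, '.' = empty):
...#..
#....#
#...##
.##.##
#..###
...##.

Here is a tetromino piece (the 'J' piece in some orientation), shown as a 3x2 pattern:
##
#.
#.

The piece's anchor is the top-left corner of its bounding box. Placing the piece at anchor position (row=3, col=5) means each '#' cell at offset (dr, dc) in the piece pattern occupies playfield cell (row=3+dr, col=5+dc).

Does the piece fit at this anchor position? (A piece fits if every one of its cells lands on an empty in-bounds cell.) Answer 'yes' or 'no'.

Answer: no

Derivation:
Check each piece cell at anchor (3, 5):
  offset (0,0) -> (3,5): occupied ('#') -> FAIL
  offset (0,1) -> (3,6): out of bounds -> FAIL
  offset (1,0) -> (4,5): occupied ('#') -> FAIL
  offset (2,0) -> (5,5): empty -> OK
All cells valid: no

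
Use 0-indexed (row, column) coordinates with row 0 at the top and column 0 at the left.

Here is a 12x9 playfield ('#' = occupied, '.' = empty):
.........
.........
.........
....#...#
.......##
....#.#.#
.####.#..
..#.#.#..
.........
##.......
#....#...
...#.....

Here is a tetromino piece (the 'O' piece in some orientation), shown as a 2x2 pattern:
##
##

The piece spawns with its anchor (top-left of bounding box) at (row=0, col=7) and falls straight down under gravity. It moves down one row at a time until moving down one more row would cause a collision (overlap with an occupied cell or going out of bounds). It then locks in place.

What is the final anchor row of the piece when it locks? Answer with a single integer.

Answer: 1

Derivation:
Spawn at (row=0, col=7). Try each row:
  row 0: fits
  row 1: fits
  row 2: blocked -> lock at row 1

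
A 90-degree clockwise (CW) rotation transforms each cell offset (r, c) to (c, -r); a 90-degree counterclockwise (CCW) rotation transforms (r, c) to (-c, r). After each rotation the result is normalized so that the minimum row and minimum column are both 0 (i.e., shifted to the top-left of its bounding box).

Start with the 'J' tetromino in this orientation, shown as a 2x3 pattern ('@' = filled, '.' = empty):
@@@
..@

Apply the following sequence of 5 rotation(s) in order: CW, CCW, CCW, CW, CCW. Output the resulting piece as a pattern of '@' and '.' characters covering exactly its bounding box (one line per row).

Start:
@@@
..@
After rotation 1 (CW):
.@
.@
@@
After rotation 2 (CCW):
@@@
..@
After rotation 3 (CCW):
@@
@.
@.
After rotation 4 (CW):
@@@
..@
After rotation 5 (CCW):
@@
@.
@.

Answer: @@
@.
@.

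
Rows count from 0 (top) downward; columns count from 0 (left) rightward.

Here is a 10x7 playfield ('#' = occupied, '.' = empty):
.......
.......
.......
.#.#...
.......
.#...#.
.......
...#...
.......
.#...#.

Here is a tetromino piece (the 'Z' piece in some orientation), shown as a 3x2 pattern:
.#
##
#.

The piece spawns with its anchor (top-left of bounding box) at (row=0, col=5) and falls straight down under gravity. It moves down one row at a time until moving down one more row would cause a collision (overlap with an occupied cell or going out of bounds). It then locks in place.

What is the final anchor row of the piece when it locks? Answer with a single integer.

Answer: 2

Derivation:
Spawn at (row=0, col=5). Try each row:
  row 0: fits
  row 1: fits
  row 2: fits
  row 3: blocked -> lock at row 2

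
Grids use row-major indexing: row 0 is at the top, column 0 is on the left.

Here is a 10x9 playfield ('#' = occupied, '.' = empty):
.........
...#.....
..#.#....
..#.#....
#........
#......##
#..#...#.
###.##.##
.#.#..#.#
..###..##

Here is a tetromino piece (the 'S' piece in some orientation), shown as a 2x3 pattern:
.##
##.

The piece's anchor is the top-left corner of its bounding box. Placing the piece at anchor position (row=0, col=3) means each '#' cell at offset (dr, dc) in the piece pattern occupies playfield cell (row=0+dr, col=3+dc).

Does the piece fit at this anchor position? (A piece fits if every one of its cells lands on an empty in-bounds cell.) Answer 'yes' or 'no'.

Check each piece cell at anchor (0, 3):
  offset (0,1) -> (0,4): empty -> OK
  offset (0,2) -> (0,5): empty -> OK
  offset (1,0) -> (1,3): occupied ('#') -> FAIL
  offset (1,1) -> (1,4): empty -> OK
All cells valid: no

Answer: no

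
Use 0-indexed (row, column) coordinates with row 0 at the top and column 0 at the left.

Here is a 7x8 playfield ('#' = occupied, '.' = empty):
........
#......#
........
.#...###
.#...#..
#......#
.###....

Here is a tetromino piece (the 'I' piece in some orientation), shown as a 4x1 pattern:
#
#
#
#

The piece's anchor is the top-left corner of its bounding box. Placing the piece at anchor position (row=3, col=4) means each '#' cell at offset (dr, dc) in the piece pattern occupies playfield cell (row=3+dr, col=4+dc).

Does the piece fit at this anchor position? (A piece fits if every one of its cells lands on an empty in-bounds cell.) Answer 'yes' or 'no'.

Check each piece cell at anchor (3, 4):
  offset (0,0) -> (3,4): empty -> OK
  offset (1,0) -> (4,4): empty -> OK
  offset (2,0) -> (5,4): empty -> OK
  offset (3,0) -> (6,4): empty -> OK
All cells valid: yes

Answer: yes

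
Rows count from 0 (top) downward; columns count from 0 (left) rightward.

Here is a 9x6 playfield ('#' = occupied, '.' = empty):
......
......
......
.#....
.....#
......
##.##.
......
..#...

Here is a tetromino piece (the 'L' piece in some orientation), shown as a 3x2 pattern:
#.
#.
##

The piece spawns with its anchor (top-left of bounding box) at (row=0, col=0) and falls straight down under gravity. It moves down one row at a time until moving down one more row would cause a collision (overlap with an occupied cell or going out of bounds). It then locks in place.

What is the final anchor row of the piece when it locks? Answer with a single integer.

Answer: 0

Derivation:
Spawn at (row=0, col=0). Try each row:
  row 0: fits
  row 1: blocked -> lock at row 0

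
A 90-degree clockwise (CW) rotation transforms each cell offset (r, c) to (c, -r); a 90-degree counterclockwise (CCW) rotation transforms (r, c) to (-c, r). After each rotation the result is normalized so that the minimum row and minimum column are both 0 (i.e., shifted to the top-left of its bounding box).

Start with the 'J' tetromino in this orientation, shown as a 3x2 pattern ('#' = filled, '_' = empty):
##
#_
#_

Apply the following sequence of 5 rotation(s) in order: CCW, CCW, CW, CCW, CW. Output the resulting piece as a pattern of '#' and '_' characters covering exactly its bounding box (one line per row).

Answer: #__
###

Derivation:
Start:
##
#_
#_
After rotation 1 (CCW):
#__
###
After rotation 2 (CCW):
_#
_#
##
After rotation 3 (CW):
#__
###
After rotation 4 (CCW):
_#
_#
##
After rotation 5 (CW):
#__
###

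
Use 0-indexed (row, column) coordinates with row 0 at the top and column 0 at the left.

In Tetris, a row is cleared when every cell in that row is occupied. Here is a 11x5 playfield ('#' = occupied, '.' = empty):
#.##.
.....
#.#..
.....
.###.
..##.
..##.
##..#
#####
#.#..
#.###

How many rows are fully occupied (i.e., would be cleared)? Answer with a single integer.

Check each row:
  row 0: 2 empty cells -> not full
  row 1: 5 empty cells -> not full
  row 2: 3 empty cells -> not full
  row 3: 5 empty cells -> not full
  row 4: 2 empty cells -> not full
  row 5: 3 empty cells -> not full
  row 6: 3 empty cells -> not full
  row 7: 2 empty cells -> not full
  row 8: 0 empty cells -> FULL (clear)
  row 9: 3 empty cells -> not full
  row 10: 1 empty cell -> not full
Total rows cleared: 1

Answer: 1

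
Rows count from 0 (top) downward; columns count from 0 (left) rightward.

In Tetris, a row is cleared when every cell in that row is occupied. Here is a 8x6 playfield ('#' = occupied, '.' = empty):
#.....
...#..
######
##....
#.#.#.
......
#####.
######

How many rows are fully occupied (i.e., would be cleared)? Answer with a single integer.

Check each row:
  row 0: 5 empty cells -> not full
  row 1: 5 empty cells -> not full
  row 2: 0 empty cells -> FULL (clear)
  row 3: 4 empty cells -> not full
  row 4: 3 empty cells -> not full
  row 5: 6 empty cells -> not full
  row 6: 1 empty cell -> not full
  row 7: 0 empty cells -> FULL (clear)
Total rows cleared: 2

Answer: 2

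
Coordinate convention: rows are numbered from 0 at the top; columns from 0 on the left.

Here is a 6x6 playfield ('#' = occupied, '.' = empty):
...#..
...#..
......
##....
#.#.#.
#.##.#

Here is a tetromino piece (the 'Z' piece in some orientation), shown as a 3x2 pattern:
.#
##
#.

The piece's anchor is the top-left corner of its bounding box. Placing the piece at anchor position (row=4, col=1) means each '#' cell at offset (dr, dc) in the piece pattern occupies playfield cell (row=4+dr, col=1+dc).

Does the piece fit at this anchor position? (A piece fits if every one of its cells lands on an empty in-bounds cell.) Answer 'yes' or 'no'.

Answer: no

Derivation:
Check each piece cell at anchor (4, 1):
  offset (0,1) -> (4,2): occupied ('#') -> FAIL
  offset (1,0) -> (5,1): empty -> OK
  offset (1,1) -> (5,2): occupied ('#') -> FAIL
  offset (2,0) -> (6,1): out of bounds -> FAIL
All cells valid: no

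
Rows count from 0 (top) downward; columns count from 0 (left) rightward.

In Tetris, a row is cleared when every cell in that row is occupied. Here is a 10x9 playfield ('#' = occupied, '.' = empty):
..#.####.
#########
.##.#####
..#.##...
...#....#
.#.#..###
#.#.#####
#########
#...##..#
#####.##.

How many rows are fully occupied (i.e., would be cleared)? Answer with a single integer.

Answer: 2

Derivation:
Check each row:
  row 0: 4 empty cells -> not full
  row 1: 0 empty cells -> FULL (clear)
  row 2: 2 empty cells -> not full
  row 3: 6 empty cells -> not full
  row 4: 7 empty cells -> not full
  row 5: 4 empty cells -> not full
  row 6: 2 empty cells -> not full
  row 7: 0 empty cells -> FULL (clear)
  row 8: 5 empty cells -> not full
  row 9: 2 empty cells -> not full
Total rows cleared: 2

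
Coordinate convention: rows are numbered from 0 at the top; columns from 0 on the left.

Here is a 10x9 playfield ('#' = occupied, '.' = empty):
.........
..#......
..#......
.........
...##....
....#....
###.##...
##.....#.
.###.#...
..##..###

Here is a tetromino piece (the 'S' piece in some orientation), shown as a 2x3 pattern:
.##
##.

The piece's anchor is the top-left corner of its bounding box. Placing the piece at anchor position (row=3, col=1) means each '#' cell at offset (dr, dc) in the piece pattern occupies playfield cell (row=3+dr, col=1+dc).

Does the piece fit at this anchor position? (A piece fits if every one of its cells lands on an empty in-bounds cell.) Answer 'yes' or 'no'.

Check each piece cell at anchor (3, 1):
  offset (0,1) -> (3,2): empty -> OK
  offset (0,2) -> (3,3): empty -> OK
  offset (1,0) -> (4,1): empty -> OK
  offset (1,1) -> (4,2): empty -> OK
All cells valid: yes

Answer: yes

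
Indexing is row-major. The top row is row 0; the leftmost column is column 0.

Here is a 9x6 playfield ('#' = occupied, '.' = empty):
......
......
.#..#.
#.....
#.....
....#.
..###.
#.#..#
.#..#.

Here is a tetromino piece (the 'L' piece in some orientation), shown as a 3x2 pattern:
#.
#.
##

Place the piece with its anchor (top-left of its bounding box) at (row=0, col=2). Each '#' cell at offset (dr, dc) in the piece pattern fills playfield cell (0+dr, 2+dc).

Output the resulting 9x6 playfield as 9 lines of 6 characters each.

Answer: ..#...
..#...
.####.
#.....
#.....
....#.
..###.
#.#..#
.#..#.

Derivation:
Fill (0+0,2+0) = (0,2)
Fill (0+1,2+0) = (1,2)
Fill (0+2,2+0) = (2,2)
Fill (0+2,2+1) = (2,3)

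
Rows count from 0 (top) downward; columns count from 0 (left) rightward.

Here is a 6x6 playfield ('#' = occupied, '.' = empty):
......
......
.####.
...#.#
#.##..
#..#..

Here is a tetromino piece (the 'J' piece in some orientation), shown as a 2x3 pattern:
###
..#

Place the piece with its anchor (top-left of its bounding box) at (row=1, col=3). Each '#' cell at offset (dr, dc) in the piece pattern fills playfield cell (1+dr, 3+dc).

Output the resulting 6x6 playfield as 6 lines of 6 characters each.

Answer: ......
...###
.#####
...#.#
#.##..
#..#..

Derivation:
Fill (1+0,3+0) = (1,3)
Fill (1+0,3+1) = (1,4)
Fill (1+0,3+2) = (1,5)
Fill (1+1,3+2) = (2,5)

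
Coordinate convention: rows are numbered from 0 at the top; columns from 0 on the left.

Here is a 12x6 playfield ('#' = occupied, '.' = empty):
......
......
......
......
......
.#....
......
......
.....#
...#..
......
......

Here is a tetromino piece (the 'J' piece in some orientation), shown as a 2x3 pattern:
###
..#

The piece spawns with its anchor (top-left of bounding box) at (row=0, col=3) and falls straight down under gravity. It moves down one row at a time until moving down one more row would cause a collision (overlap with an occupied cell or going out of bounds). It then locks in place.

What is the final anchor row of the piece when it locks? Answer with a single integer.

Answer: 6

Derivation:
Spawn at (row=0, col=3). Try each row:
  row 0: fits
  row 1: fits
  row 2: fits
  row 3: fits
  row 4: fits
  row 5: fits
  row 6: fits
  row 7: blocked -> lock at row 6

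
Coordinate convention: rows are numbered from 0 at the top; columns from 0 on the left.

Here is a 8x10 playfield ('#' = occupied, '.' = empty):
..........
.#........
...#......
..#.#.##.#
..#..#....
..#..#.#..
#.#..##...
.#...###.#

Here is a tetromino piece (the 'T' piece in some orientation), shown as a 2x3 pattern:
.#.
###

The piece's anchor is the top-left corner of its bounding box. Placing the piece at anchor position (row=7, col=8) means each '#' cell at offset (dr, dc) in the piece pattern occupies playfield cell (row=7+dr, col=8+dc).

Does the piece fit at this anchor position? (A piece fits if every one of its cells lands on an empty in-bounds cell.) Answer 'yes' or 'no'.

Answer: no

Derivation:
Check each piece cell at anchor (7, 8):
  offset (0,1) -> (7,9): occupied ('#') -> FAIL
  offset (1,0) -> (8,8): out of bounds -> FAIL
  offset (1,1) -> (8,9): out of bounds -> FAIL
  offset (1,2) -> (8,10): out of bounds -> FAIL
All cells valid: no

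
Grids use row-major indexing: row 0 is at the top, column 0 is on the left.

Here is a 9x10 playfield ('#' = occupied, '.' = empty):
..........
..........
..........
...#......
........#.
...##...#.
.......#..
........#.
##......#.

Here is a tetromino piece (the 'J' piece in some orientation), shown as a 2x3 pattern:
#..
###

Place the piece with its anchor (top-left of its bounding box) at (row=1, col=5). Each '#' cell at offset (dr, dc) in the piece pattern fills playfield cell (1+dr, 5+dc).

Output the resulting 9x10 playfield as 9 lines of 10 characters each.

Answer: ..........
.....#....
.....###..
...#......
........#.
...##...#.
.......#..
........#.
##......#.

Derivation:
Fill (1+0,5+0) = (1,5)
Fill (1+1,5+0) = (2,5)
Fill (1+1,5+1) = (2,6)
Fill (1+1,5+2) = (2,7)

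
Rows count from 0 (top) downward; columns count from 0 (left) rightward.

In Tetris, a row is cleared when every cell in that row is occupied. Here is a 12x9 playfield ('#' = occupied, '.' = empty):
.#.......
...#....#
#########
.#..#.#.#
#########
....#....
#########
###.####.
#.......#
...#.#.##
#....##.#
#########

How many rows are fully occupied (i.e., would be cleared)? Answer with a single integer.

Answer: 4

Derivation:
Check each row:
  row 0: 8 empty cells -> not full
  row 1: 7 empty cells -> not full
  row 2: 0 empty cells -> FULL (clear)
  row 3: 5 empty cells -> not full
  row 4: 0 empty cells -> FULL (clear)
  row 5: 8 empty cells -> not full
  row 6: 0 empty cells -> FULL (clear)
  row 7: 2 empty cells -> not full
  row 8: 7 empty cells -> not full
  row 9: 5 empty cells -> not full
  row 10: 5 empty cells -> not full
  row 11: 0 empty cells -> FULL (clear)
Total rows cleared: 4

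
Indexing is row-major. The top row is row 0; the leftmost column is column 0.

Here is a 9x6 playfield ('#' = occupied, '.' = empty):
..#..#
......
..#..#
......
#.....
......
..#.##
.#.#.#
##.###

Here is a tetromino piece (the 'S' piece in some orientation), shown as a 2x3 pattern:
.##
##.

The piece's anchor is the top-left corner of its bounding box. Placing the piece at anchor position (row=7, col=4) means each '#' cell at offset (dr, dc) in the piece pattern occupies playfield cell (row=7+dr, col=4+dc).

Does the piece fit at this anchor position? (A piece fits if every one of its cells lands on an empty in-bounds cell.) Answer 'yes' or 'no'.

Answer: no

Derivation:
Check each piece cell at anchor (7, 4):
  offset (0,1) -> (7,5): occupied ('#') -> FAIL
  offset (0,2) -> (7,6): out of bounds -> FAIL
  offset (1,0) -> (8,4): occupied ('#') -> FAIL
  offset (1,1) -> (8,5): occupied ('#') -> FAIL
All cells valid: no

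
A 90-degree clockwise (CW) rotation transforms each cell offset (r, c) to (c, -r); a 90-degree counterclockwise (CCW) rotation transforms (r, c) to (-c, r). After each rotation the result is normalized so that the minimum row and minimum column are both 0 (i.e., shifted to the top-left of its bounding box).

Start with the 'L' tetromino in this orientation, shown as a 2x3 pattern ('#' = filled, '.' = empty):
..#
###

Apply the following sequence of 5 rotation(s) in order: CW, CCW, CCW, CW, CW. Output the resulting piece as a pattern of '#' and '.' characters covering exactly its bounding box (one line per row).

Start:
..#
###
After rotation 1 (CW):
#.
#.
##
After rotation 2 (CCW):
..#
###
After rotation 3 (CCW):
##
.#
.#
After rotation 4 (CW):
..#
###
After rotation 5 (CW):
#.
#.
##

Answer: #.
#.
##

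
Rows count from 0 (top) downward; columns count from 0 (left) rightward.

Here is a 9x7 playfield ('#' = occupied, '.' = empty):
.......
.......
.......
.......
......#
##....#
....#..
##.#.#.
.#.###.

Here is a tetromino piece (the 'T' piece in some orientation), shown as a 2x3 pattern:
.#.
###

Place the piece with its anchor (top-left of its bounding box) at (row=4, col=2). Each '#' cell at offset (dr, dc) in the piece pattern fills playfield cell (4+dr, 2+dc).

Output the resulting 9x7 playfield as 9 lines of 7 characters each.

Fill (4+0,2+1) = (4,3)
Fill (4+1,2+0) = (5,2)
Fill (4+1,2+1) = (5,3)
Fill (4+1,2+2) = (5,4)

Answer: .......
.......
.......
.......
...#..#
#####.#
....#..
##.#.#.
.#.###.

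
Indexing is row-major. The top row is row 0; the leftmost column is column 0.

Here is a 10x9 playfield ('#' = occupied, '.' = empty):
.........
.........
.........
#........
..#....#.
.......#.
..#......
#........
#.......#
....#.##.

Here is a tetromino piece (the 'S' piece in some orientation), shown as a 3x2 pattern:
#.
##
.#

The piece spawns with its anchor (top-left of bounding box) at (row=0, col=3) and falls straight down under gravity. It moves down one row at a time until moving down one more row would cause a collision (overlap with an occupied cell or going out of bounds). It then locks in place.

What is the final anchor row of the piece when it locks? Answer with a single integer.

Spawn at (row=0, col=3). Try each row:
  row 0: fits
  row 1: fits
  row 2: fits
  row 3: fits
  row 4: fits
  row 5: fits
  row 6: fits
  row 7: blocked -> lock at row 6

Answer: 6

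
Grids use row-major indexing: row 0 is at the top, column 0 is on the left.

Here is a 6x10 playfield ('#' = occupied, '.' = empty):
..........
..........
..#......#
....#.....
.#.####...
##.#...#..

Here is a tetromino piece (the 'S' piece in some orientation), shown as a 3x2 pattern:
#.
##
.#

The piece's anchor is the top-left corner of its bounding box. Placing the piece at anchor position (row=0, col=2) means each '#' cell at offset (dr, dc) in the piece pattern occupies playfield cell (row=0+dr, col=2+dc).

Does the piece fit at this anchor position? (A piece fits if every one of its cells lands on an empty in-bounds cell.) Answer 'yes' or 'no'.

Answer: yes

Derivation:
Check each piece cell at anchor (0, 2):
  offset (0,0) -> (0,2): empty -> OK
  offset (1,0) -> (1,2): empty -> OK
  offset (1,1) -> (1,3): empty -> OK
  offset (2,1) -> (2,3): empty -> OK
All cells valid: yes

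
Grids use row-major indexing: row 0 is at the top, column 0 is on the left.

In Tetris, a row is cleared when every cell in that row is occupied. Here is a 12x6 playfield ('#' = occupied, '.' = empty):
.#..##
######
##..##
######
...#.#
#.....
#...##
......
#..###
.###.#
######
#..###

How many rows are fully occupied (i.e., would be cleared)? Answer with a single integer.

Check each row:
  row 0: 3 empty cells -> not full
  row 1: 0 empty cells -> FULL (clear)
  row 2: 2 empty cells -> not full
  row 3: 0 empty cells -> FULL (clear)
  row 4: 4 empty cells -> not full
  row 5: 5 empty cells -> not full
  row 6: 3 empty cells -> not full
  row 7: 6 empty cells -> not full
  row 8: 2 empty cells -> not full
  row 9: 2 empty cells -> not full
  row 10: 0 empty cells -> FULL (clear)
  row 11: 2 empty cells -> not full
Total rows cleared: 3

Answer: 3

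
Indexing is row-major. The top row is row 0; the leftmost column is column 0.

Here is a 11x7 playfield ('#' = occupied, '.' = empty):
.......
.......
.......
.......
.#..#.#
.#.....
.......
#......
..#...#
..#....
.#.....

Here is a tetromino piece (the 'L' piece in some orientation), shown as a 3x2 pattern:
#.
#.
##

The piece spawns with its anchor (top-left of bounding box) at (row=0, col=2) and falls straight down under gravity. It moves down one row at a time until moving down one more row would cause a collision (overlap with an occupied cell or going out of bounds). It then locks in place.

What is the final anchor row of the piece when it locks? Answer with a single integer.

Answer: 5

Derivation:
Spawn at (row=0, col=2). Try each row:
  row 0: fits
  row 1: fits
  row 2: fits
  row 3: fits
  row 4: fits
  row 5: fits
  row 6: blocked -> lock at row 5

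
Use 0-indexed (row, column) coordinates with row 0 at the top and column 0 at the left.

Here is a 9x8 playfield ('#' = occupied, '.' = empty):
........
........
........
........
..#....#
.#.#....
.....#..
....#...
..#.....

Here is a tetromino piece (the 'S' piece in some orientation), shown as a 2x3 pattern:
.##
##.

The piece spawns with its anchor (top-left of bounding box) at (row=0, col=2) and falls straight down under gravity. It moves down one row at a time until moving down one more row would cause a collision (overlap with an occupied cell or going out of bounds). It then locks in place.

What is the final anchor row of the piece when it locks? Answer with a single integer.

Spawn at (row=0, col=2). Try each row:
  row 0: fits
  row 1: fits
  row 2: fits
  row 3: blocked -> lock at row 2

Answer: 2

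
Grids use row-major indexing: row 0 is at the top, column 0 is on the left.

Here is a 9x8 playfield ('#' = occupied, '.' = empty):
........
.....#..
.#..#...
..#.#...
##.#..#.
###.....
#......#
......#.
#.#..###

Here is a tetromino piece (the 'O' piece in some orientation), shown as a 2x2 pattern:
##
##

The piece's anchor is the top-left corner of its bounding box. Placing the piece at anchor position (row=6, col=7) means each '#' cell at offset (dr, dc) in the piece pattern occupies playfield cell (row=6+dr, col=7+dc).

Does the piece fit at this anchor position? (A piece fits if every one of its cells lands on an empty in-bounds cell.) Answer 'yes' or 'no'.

Check each piece cell at anchor (6, 7):
  offset (0,0) -> (6,7): occupied ('#') -> FAIL
  offset (0,1) -> (6,8): out of bounds -> FAIL
  offset (1,0) -> (7,7): empty -> OK
  offset (1,1) -> (7,8): out of bounds -> FAIL
All cells valid: no

Answer: no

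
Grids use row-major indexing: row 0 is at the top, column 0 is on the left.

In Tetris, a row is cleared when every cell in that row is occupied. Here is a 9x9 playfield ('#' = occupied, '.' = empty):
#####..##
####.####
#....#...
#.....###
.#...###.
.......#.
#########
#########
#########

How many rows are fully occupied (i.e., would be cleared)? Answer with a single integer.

Check each row:
  row 0: 2 empty cells -> not full
  row 1: 1 empty cell -> not full
  row 2: 7 empty cells -> not full
  row 3: 5 empty cells -> not full
  row 4: 5 empty cells -> not full
  row 5: 8 empty cells -> not full
  row 6: 0 empty cells -> FULL (clear)
  row 7: 0 empty cells -> FULL (clear)
  row 8: 0 empty cells -> FULL (clear)
Total rows cleared: 3

Answer: 3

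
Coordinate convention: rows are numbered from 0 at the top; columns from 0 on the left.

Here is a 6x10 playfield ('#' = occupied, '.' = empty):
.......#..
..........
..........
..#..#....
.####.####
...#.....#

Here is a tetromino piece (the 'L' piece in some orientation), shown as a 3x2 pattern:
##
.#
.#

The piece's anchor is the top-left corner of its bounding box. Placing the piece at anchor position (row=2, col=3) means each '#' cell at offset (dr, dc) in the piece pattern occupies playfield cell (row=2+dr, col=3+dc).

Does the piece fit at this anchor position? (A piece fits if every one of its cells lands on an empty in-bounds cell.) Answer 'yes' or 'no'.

Check each piece cell at anchor (2, 3):
  offset (0,0) -> (2,3): empty -> OK
  offset (0,1) -> (2,4): empty -> OK
  offset (1,1) -> (3,4): empty -> OK
  offset (2,1) -> (4,4): occupied ('#') -> FAIL
All cells valid: no

Answer: no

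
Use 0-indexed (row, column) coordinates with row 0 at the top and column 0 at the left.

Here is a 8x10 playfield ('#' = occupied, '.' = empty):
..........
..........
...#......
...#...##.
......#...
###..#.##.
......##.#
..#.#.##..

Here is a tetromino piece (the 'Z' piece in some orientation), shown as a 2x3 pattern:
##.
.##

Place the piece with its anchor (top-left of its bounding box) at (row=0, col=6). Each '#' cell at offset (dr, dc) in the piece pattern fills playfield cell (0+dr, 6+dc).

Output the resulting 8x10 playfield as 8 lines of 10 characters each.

Answer: ......##..
.......##.
...#......
...#...##.
......#...
###..#.##.
......##.#
..#.#.##..

Derivation:
Fill (0+0,6+0) = (0,6)
Fill (0+0,6+1) = (0,7)
Fill (0+1,6+1) = (1,7)
Fill (0+1,6+2) = (1,8)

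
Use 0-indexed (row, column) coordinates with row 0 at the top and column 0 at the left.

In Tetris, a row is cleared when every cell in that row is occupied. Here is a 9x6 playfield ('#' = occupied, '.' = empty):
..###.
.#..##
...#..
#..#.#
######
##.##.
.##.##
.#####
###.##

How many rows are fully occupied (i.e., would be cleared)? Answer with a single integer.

Check each row:
  row 0: 3 empty cells -> not full
  row 1: 3 empty cells -> not full
  row 2: 5 empty cells -> not full
  row 3: 3 empty cells -> not full
  row 4: 0 empty cells -> FULL (clear)
  row 5: 2 empty cells -> not full
  row 6: 2 empty cells -> not full
  row 7: 1 empty cell -> not full
  row 8: 1 empty cell -> not full
Total rows cleared: 1

Answer: 1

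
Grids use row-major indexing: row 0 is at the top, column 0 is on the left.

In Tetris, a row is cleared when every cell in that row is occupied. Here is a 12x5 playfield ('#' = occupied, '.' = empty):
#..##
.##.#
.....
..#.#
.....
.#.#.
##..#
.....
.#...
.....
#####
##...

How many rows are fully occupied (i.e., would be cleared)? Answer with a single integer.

Check each row:
  row 0: 2 empty cells -> not full
  row 1: 2 empty cells -> not full
  row 2: 5 empty cells -> not full
  row 3: 3 empty cells -> not full
  row 4: 5 empty cells -> not full
  row 5: 3 empty cells -> not full
  row 6: 2 empty cells -> not full
  row 7: 5 empty cells -> not full
  row 8: 4 empty cells -> not full
  row 9: 5 empty cells -> not full
  row 10: 0 empty cells -> FULL (clear)
  row 11: 3 empty cells -> not full
Total rows cleared: 1

Answer: 1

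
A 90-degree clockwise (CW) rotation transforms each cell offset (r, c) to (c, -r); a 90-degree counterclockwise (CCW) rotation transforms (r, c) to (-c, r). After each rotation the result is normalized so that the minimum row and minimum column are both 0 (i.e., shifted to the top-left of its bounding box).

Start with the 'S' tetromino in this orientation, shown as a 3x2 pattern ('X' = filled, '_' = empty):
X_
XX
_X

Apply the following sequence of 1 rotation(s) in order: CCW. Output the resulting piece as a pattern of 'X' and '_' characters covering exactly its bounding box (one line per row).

Start:
X_
XX
_X
After rotation 1 (CCW):
_XX
XX_

Answer: _XX
XX_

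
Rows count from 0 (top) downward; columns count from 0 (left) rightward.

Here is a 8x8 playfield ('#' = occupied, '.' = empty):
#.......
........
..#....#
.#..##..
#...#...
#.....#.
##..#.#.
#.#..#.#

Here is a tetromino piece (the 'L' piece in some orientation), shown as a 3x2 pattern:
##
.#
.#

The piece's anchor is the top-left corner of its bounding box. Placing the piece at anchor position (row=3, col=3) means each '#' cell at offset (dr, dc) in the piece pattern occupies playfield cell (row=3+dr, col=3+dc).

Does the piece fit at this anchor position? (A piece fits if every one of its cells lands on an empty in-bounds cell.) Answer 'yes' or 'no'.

Check each piece cell at anchor (3, 3):
  offset (0,0) -> (3,3): empty -> OK
  offset (0,1) -> (3,4): occupied ('#') -> FAIL
  offset (1,1) -> (4,4): occupied ('#') -> FAIL
  offset (2,1) -> (5,4): empty -> OK
All cells valid: no

Answer: no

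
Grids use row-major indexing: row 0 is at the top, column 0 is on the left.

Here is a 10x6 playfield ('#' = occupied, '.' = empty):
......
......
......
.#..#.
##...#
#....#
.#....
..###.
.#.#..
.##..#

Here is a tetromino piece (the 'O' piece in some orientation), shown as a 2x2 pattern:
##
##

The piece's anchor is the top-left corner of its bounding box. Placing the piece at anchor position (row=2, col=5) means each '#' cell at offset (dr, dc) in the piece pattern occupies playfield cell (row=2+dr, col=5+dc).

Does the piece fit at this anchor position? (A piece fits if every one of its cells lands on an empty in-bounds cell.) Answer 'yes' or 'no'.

Check each piece cell at anchor (2, 5):
  offset (0,0) -> (2,5): empty -> OK
  offset (0,1) -> (2,6): out of bounds -> FAIL
  offset (1,0) -> (3,5): empty -> OK
  offset (1,1) -> (3,6): out of bounds -> FAIL
All cells valid: no

Answer: no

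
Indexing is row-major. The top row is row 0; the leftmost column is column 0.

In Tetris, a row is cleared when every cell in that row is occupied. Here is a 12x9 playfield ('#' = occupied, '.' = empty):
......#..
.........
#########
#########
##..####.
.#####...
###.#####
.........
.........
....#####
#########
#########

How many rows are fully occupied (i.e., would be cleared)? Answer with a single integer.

Answer: 4

Derivation:
Check each row:
  row 0: 8 empty cells -> not full
  row 1: 9 empty cells -> not full
  row 2: 0 empty cells -> FULL (clear)
  row 3: 0 empty cells -> FULL (clear)
  row 4: 3 empty cells -> not full
  row 5: 4 empty cells -> not full
  row 6: 1 empty cell -> not full
  row 7: 9 empty cells -> not full
  row 8: 9 empty cells -> not full
  row 9: 4 empty cells -> not full
  row 10: 0 empty cells -> FULL (clear)
  row 11: 0 empty cells -> FULL (clear)
Total rows cleared: 4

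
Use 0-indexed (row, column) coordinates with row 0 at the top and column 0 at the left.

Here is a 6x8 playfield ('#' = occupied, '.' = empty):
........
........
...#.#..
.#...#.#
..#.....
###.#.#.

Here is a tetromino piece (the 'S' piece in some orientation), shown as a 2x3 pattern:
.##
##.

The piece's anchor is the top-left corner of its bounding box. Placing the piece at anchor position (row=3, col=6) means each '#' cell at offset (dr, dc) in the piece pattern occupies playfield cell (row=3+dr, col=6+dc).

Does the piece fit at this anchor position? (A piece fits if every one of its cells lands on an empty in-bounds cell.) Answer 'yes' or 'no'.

Answer: no

Derivation:
Check each piece cell at anchor (3, 6):
  offset (0,1) -> (3,7): occupied ('#') -> FAIL
  offset (0,2) -> (3,8): out of bounds -> FAIL
  offset (1,0) -> (4,6): empty -> OK
  offset (1,1) -> (4,7): empty -> OK
All cells valid: no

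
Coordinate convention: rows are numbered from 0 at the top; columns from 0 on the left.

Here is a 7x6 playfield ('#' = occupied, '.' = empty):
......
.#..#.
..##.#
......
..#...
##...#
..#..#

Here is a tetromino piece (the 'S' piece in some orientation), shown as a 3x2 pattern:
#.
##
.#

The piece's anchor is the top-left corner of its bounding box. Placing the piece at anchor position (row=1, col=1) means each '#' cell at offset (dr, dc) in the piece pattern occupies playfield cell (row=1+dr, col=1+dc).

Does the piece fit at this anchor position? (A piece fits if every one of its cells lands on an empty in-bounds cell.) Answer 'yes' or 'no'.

Check each piece cell at anchor (1, 1):
  offset (0,0) -> (1,1): occupied ('#') -> FAIL
  offset (1,0) -> (2,1): empty -> OK
  offset (1,1) -> (2,2): occupied ('#') -> FAIL
  offset (2,1) -> (3,2): empty -> OK
All cells valid: no

Answer: no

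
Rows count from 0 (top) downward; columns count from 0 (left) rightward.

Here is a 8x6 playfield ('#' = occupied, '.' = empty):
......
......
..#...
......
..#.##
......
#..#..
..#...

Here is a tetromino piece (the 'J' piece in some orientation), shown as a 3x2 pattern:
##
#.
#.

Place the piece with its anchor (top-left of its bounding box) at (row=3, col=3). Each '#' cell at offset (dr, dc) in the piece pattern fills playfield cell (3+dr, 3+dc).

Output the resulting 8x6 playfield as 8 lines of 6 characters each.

Answer: ......
......
..#...
...##.
..####
...#..
#..#..
..#...

Derivation:
Fill (3+0,3+0) = (3,3)
Fill (3+0,3+1) = (3,4)
Fill (3+1,3+0) = (4,3)
Fill (3+2,3+0) = (5,3)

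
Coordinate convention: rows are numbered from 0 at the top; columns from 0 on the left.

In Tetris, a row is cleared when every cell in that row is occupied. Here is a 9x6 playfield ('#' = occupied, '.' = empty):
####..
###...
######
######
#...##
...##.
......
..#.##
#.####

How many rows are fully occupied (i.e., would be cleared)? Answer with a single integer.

Check each row:
  row 0: 2 empty cells -> not full
  row 1: 3 empty cells -> not full
  row 2: 0 empty cells -> FULL (clear)
  row 3: 0 empty cells -> FULL (clear)
  row 4: 3 empty cells -> not full
  row 5: 4 empty cells -> not full
  row 6: 6 empty cells -> not full
  row 7: 3 empty cells -> not full
  row 8: 1 empty cell -> not full
Total rows cleared: 2

Answer: 2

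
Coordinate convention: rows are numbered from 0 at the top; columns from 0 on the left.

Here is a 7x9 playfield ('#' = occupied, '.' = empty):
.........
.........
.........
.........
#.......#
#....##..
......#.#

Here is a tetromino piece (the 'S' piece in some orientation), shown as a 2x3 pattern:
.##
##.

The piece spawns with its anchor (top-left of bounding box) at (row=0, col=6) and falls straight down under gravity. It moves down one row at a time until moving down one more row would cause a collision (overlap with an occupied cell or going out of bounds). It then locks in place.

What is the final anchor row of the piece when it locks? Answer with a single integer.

Answer: 3

Derivation:
Spawn at (row=0, col=6). Try each row:
  row 0: fits
  row 1: fits
  row 2: fits
  row 3: fits
  row 4: blocked -> lock at row 3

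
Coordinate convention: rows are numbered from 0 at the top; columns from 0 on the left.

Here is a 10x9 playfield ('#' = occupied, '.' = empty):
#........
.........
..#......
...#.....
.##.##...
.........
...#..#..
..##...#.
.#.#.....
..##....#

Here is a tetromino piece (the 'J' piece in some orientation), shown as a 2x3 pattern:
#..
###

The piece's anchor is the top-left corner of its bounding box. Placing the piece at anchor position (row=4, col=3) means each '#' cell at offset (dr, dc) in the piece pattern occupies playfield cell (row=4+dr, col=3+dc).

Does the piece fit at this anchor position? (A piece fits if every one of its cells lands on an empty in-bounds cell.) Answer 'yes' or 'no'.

Answer: yes

Derivation:
Check each piece cell at anchor (4, 3):
  offset (0,0) -> (4,3): empty -> OK
  offset (1,0) -> (5,3): empty -> OK
  offset (1,1) -> (5,4): empty -> OK
  offset (1,2) -> (5,5): empty -> OK
All cells valid: yes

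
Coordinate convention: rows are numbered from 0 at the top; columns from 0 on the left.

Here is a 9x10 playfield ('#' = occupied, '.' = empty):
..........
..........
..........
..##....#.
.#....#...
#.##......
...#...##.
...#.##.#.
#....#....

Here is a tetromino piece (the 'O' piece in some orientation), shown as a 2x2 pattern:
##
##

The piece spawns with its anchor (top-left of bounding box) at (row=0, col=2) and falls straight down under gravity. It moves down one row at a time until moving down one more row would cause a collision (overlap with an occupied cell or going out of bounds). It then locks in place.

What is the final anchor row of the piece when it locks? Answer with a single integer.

Answer: 1

Derivation:
Spawn at (row=0, col=2). Try each row:
  row 0: fits
  row 1: fits
  row 2: blocked -> lock at row 1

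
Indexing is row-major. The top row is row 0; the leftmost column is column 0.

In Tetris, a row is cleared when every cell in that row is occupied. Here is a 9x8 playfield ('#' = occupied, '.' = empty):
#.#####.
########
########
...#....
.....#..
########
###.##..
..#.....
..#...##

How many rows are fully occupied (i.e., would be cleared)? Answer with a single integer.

Answer: 3

Derivation:
Check each row:
  row 0: 2 empty cells -> not full
  row 1: 0 empty cells -> FULL (clear)
  row 2: 0 empty cells -> FULL (clear)
  row 3: 7 empty cells -> not full
  row 4: 7 empty cells -> not full
  row 5: 0 empty cells -> FULL (clear)
  row 6: 3 empty cells -> not full
  row 7: 7 empty cells -> not full
  row 8: 5 empty cells -> not full
Total rows cleared: 3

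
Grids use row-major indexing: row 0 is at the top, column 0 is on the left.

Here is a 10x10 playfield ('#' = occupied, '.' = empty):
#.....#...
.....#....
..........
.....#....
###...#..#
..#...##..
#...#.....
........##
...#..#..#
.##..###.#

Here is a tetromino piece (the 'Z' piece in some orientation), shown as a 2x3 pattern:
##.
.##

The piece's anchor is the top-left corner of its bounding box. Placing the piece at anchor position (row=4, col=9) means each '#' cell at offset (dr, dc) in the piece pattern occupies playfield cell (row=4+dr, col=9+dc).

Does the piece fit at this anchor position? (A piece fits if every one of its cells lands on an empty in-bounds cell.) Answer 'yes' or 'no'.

Answer: no

Derivation:
Check each piece cell at anchor (4, 9):
  offset (0,0) -> (4,9): occupied ('#') -> FAIL
  offset (0,1) -> (4,10): out of bounds -> FAIL
  offset (1,1) -> (5,10): out of bounds -> FAIL
  offset (1,2) -> (5,11): out of bounds -> FAIL
All cells valid: no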